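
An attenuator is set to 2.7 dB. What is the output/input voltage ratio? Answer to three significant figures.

Voltage ratio = 10^(dB/20).
10^(-2.7/20) = 10^(-0.1350) = 0.733.

0.733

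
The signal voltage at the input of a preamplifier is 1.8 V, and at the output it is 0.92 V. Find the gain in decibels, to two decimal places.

-5.83 dB

Voltage ratio → dB uses the 20·log₁₀ form:
20·log₁₀(0.92/1.8) = 20·log₁₀(0.5111) = -5.83 dB.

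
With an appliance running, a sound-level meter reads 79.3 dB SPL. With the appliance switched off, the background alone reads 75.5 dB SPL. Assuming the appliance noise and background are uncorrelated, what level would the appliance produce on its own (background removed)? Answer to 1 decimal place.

77.0 dB SPL

Subtract intensities: L_src = 10·log₁₀(10^(L_total/10) − 10^(L_bg/10)).
L_src = 10·log₁₀(10^(79.3/10) − 10^(75.5/10)) = 10·log₁₀(49630000) = 77.0 dB SPL.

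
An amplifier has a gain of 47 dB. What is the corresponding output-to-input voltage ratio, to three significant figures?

Voltage ratio = 10^(dB/20).
10^(47/20) = 10^(2.350) = 224.

224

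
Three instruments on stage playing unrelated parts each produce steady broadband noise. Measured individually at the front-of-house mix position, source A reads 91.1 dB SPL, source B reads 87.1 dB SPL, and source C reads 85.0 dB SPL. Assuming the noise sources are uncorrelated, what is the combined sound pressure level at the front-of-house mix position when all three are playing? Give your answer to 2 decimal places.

93.26 dB SPL

Uncorrelated sources add in intensity (power), not in dB.
L_total = 10·log₁₀(10^(91.1/10) + 10^(87.1/10) + 10^(85.0/10)) = 10·log₁₀(2117000000) = 93.26 dB SPL.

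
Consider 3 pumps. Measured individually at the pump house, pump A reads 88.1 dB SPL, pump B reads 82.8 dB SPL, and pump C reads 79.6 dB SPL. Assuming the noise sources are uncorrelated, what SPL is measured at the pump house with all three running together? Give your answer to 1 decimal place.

89.7 dB SPL

Add the sources as powers (linear), then convert back to dB:
L_total = 10·log₁₀(10^(88.1/10) + 10^(82.8/10) + 10^(79.6/10)) = 10·log₁₀(927400000) = 89.7 dB SPL.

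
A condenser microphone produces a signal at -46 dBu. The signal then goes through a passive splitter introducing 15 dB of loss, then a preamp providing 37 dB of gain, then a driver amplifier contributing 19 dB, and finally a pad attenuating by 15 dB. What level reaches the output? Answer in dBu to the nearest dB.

-20 dBu

Cascaded gains and losses add directly in dB.
-46 − 15 + 37 + 19 − 15 = -20 dBu.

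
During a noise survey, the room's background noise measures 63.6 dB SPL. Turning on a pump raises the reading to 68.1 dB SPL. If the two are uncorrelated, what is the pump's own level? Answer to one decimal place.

Background correction is a power subtraction:
L_src = 10·log₁₀(10^(68.1/10) − 10^(63.6/10)) = 10·log₁₀(4166000) = 66.2 dB SPL.

66.2 dB SPL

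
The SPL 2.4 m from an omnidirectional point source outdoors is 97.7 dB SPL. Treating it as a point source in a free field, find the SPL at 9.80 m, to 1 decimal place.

For a point source in a free field, ΔL = −20·log₁₀(d₂/d₁).
ΔL = −20·log₁₀(9.80/2.4) = -12.22 dB, so L₂ = 97.7 + (-12.22) = 85.5 dB SPL.

85.5 dB SPL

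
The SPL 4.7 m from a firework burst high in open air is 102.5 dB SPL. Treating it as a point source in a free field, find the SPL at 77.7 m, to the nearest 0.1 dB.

Inverse-square spreading gives ΔL = −20·log₁₀(d₂/d₁).
ΔL = −20·log₁₀(77.7/4.7) = -24.37 dB, so L₂ = 102.5 + (-24.37) = 78.1 dB SPL.

78.1 dB SPL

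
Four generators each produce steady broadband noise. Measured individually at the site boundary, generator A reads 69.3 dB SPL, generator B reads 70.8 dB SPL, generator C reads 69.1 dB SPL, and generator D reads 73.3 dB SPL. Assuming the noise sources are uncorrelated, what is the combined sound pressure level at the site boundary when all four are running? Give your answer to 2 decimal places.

76.99 dB SPL

Add the sources as powers (linear), then convert back to dB:
L_total = 10·log₁₀(10^(69.3/10) + 10^(70.8/10) + 10^(69.1/10) + 10^(73.3/10)) = 10·log₁₀(50040000) = 76.99 dB SPL.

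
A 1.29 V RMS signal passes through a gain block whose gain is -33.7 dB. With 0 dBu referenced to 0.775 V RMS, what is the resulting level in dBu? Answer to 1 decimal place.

-29.3 dBu

Input level: 20·log₁₀(1.29/0.775) = 4.43 dBu.
Output: 4.43 − 33.7 = -29.3 dBu.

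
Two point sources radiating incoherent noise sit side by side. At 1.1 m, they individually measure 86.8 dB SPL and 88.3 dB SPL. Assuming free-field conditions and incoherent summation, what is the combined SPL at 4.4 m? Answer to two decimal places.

78.58 dB SPL

Combined at 1.1 m: 10·log₁₀(10^(86.8/10)+10^(88.3/10)) = 90.625 dB SPL.
Then apply −20·log₁₀(4.4/1.1) = -12.041 dB → 78.58 dB SPL.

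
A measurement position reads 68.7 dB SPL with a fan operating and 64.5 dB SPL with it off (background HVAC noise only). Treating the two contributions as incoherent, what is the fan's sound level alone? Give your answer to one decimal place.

66.6 dB SPL

Remove the background by subtracting linear intensities:
L_src = 10·log₁₀(10^(68.7/10) − 10^(64.5/10)) = 10·log₁₀(4595000) = 66.6 dB SPL.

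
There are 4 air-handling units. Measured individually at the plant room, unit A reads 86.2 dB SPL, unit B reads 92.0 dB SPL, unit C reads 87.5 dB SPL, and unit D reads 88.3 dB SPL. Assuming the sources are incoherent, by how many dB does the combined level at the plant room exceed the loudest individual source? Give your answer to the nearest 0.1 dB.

3.1 dB

Uncorrelated sources add in intensity (power), not in dB.
L_total = 10·log₁₀(10^(86.2/10) + 10^(92.0/10) + 10^(87.5/10) + 10^(88.3/10)) = 95.11 dB SPL.
Excess over the loudest (92.0 dB): 95.11 − 92.0 = 3.1 dB.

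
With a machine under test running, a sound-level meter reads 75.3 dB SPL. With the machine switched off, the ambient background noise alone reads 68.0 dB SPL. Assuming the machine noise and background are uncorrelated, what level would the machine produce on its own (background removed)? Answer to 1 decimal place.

Remove the background by subtracting linear intensities:
L_src = 10·log₁₀(10^(75.3/10) − 10^(68.0/10)) = 10·log₁₀(27570000) = 74.4 dB SPL.

74.4 dB SPL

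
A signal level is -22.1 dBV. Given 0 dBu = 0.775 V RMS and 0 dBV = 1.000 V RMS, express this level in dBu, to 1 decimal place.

-19.9 dBu

The offset between the scales is 20·log₁₀(0.775/1.000) = −2.214 dB.
So dBu = -22.1 + 2.214 = -19.9 dBu.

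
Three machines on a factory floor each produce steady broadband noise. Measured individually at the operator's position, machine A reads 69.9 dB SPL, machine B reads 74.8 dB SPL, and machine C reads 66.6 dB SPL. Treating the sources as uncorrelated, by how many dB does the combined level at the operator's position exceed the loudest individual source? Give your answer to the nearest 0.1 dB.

1.7 dB

Uncorrelated sources add in intensity (power), not in dB.
L_total = 10·log₁₀(10^(69.9/10) + 10^(74.8/10) + 10^(66.6/10)) = 76.49 dB SPL.
Excess over the loudest (74.8 dB): 76.49 − 74.8 = 1.7 dB.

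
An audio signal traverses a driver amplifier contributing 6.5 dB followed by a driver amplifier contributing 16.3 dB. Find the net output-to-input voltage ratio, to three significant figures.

13.8

Net gain = 6.5 + 16.3 = 22.8 dB.
Voltage ratio = 10^(22.8/20) = 13.8.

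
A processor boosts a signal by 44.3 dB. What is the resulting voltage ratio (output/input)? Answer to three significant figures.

164

Voltage ratio = 10^(dB/20).
10^(44.3/20) = 10^(2.215) = 164.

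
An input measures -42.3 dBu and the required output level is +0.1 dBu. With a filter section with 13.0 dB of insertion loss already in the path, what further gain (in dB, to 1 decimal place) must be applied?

55.4 dB

The required make-up gain is the shortfall in the dB sum.
G = +0.1 − (-42.3) + 13.0 = 55.4 dB.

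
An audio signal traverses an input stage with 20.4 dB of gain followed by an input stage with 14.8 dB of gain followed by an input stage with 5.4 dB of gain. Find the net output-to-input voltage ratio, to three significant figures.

Net gain = 20.4 + 14.8 + 5.4 = 40.6 dB.
Voltage ratio = 10^(40.6/20) = 107.

107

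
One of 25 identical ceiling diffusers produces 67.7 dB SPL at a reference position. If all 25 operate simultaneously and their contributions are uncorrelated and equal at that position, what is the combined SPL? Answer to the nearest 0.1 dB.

81.7 dB SPL

25 equal incoherent sources raise the level by 10·log₁₀(25) = 13.98 dB.
L_total = 67.7 + 13.98 = 81.7 dB SPL.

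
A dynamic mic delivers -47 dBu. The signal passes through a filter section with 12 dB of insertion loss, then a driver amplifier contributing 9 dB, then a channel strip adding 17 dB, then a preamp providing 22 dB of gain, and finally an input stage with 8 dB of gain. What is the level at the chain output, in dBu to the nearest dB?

Cascaded gains and losses add directly in dB.
-47 − 12 + 9 + 17 + 22 + 8 = -3 dBu.

-3 dBu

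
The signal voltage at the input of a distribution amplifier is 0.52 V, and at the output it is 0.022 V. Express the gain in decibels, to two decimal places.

Voltage is an amplitude quantity, so gain = 20·log₁₀(V_out/V_in).
20·log₁₀(0.022/0.52) = 20·log₁₀(0.04231) = -27.47 dB.

-27.47 dB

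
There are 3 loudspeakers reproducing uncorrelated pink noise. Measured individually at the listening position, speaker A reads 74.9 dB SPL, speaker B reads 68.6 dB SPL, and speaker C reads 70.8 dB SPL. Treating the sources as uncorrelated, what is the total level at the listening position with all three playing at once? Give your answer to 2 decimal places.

Add the sources as powers (linear), then convert back to dB:
L_total = 10·log₁₀(10^(74.9/10) + 10^(68.6/10) + 10^(70.8/10)) = 10·log₁₀(50170000) = 77.00 dB SPL.

77.00 dB SPL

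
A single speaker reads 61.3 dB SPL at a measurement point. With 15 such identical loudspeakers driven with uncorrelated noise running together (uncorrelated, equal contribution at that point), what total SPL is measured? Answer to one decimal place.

73.1 dB SPL

15 equal incoherent sources raise the level by 10·log₁₀(15) = 11.76 dB.
L_total = 61.3 + 11.76 = 73.1 dB SPL.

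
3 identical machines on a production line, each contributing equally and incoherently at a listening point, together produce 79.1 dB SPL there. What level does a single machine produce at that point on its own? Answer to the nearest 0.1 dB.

3 equal incoherent sources add 10·log₁₀(3) = 4.77 dB over one source.
L_one = 79.1 − 4.77 = 74.3 dB SPL.

74.3 dB SPL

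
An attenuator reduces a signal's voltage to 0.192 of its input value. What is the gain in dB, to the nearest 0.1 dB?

Voltage ratio → dB uses the 20·log₁₀ form:
20·log₁₀(0.192) = -14.3 dB.

-14.3 dB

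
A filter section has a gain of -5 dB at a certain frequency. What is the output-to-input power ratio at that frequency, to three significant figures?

0.316

Power ratio = 10^(dB/10).
10^(-5/10) = 10^(-0.5000) = 0.316.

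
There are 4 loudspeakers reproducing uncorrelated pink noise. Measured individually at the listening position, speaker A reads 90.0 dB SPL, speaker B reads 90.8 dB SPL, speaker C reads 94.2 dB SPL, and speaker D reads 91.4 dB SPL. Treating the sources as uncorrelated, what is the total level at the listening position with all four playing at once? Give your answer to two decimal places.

Add the sources as powers (linear), then convert back to dB:
L_total = 10·log₁₀(10^(90.0/10) + 10^(90.8/10) + 10^(94.2/10) + 10^(91.4/10)) = 10·log₁₀(6213000000) = 97.93 dB SPL.

97.93 dB SPL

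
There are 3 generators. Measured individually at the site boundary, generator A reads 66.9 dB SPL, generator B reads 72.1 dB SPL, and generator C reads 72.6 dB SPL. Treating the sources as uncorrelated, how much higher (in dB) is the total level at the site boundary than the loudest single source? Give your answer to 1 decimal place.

Uncorrelated sources add in intensity (power), not in dB.
L_total = 10·log₁₀(10^(66.9/10) + 10^(72.1/10) + 10^(72.6/10)) = 75.95 dB SPL.
Excess over the loudest (72.6 dB): 75.95 − 72.6 = 3.3 dB.

3.3 dB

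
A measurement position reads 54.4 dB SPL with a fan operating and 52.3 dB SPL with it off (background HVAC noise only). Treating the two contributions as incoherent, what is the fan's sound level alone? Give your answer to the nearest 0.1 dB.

Background correction is a power subtraction:
L_src = 10·log₁₀(10^(54.4/10) − 10^(52.3/10)) = 10·log₁₀(105600) = 50.2 dB SPL.

50.2 dB SPL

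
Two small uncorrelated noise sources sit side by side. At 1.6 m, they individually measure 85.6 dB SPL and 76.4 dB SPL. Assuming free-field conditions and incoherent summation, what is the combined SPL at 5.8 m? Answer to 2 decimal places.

74.91 dB SPL

Combined at 1.6 m: 10·log₁₀(10^(85.6/10)+10^(76.4/10)) = 86.093 dB SPL.
Then apply −20·log₁₀(5.8/1.6) = -11.186 dB → 74.91 dB SPL.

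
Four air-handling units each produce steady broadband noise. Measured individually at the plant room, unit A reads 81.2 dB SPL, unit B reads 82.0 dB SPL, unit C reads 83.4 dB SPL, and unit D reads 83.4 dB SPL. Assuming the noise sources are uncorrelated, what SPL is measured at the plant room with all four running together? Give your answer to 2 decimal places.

Add the sources as powers (linear), then convert back to dB:
L_total = 10·log₁₀(10^(81.2/10) + 10^(82.0/10) + 10^(83.4/10) + 10^(83.4/10)) = 10·log₁₀(727900000) = 88.62 dB SPL.

88.62 dB SPL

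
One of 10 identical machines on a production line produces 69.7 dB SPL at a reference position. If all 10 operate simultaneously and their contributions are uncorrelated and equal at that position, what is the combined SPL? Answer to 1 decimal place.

79.7 dB SPL

10 equal incoherent sources raise the level by 10·log₁₀(10) = 10.00 dB.
L_total = 69.7 + 10.00 = 79.7 dB SPL.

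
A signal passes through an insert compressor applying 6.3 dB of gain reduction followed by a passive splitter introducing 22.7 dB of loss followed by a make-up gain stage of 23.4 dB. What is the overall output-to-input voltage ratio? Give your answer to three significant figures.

0.525

Net gain = (−6.3) + (−22.7) + 23.4 = -5.6 dB.
Voltage ratio = 10^(-5.6/20) = 0.525.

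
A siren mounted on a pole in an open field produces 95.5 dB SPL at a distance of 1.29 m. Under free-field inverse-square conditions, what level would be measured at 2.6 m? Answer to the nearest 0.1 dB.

89.4 dB SPL

Inverse-square spreading gives ΔL = −20·log₁₀(d₂/d₁).
ΔL = −20·log₁₀(2.6/1.29) = -6.09 dB, so L₂ = 95.5 + (-6.09) = 89.4 dB SPL.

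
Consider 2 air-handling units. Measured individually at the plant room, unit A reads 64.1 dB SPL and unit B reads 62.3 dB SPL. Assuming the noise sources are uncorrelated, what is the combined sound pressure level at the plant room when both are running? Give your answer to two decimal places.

66.30 dB SPL

Uncorrelated sources add in intensity (power), not in dB.
L_total = 10·log₁₀(10^(64.1/10) + 10^(62.3/10)) = 10·log₁₀(4269000) = 66.30 dB SPL.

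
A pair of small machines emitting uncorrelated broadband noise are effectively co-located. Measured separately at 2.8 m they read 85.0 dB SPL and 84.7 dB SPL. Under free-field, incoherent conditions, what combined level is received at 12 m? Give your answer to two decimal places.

75.22 dB SPL

Combined at 2.8 m: 10·log₁₀(10^(85.0/10)+10^(84.7/10)) = 87.863 dB SPL.
Then apply −20·log₁₀(12/2.8) = -12.640 dB → 75.22 dB SPL.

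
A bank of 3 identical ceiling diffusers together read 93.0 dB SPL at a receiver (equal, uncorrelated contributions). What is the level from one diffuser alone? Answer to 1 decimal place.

3 equal incoherent sources add 10·log₁₀(3) = 4.77 dB over one source.
L_one = 93.0 − 4.77 = 88.2 dB SPL.

88.2 dB SPL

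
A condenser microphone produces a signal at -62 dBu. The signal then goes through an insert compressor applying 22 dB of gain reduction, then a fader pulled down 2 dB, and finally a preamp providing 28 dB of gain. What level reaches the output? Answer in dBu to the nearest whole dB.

-58 dBu

Gain stages sum in dB:
-62 − 22 − 2 + 28 = -58 dBu.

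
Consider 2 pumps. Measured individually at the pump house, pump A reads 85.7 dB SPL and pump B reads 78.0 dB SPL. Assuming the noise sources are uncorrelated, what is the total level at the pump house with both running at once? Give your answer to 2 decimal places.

Incoherent sources sum as intensities:
L_total = 10·log₁₀(10^(85.7/10) + 10^(78.0/10)) = 10·log₁₀(434600000) = 86.38 dB SPL.

86.38 dB SPL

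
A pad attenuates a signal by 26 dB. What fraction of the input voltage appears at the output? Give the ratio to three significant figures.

Voltage ratio = 10^(dB/20).
10^(-26/20) = 10^(-1.300) = 0.0501.

0.0501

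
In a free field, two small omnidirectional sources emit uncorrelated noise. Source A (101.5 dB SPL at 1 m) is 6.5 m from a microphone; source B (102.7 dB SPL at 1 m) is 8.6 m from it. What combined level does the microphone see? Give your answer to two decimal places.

At the listener: L_A = 101.5 − 20·log₁₀(6.5) = 85.242 dB; L_B = 102.7 − 20·log₁₀(8.6) = 84.010 dB.
Combined: 10·log₁₀(10^(85.242/10)+10^(84.010/10)) = 87.68 dB SPL.

87.68 dB SPL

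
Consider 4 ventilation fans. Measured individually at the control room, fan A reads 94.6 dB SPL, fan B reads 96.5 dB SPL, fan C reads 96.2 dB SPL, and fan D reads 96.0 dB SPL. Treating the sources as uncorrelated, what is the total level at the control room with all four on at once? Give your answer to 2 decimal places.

Uncorrelated sources add in intensity (power), not in dB.
L_total = 10·log₁₀(10^(94.6/10) + 10^(96.5/10) + 10^(96.2/10) + 10^(96.0/10)) = 10·log₁₀(15501000000) = 101.90 dB SPL.

101.90 dB SPL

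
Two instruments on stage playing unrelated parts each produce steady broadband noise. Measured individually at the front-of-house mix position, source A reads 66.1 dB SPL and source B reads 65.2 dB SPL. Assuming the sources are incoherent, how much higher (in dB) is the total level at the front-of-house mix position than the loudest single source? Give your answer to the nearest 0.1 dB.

2.6 dB

Add the sources as powers (linear), then convert back to dB:
L_total = 10·log₁₀(10^(66.1/10) + 10^(65.2/10)) = 68.68 dB SPL.
Excess over the loudest (66.1 dB): 68.68 − 66.1 = 2.6 dB.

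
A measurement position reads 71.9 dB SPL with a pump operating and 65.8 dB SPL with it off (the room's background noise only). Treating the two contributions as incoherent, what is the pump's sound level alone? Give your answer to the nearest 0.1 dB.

70.7 dB SPL

Background correction is a power subtraction:
L_src = 10·log₁₀(10^(71.9/10) − 10^(65.8/10)) = 10·log₁₀(11690000) = 70.7 dB SPL.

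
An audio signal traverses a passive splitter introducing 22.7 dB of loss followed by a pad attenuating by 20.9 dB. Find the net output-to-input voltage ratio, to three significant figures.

0.00661

Net gain = (−22.7) + (−20.9) = -43.6 dB.
Voltage ratio = 10^(-43.6/20) = 0.00661.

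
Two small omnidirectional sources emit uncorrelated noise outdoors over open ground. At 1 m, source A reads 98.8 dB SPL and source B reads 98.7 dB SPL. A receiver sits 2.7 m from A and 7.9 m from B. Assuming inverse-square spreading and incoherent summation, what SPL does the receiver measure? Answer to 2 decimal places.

90.64 dB SPL

At the listener: L_A = 98.8 − 20·log₁₀(2.7) = 90.173 dB; L_B = 98.7 − 20·log₁₀(7.9) = 80.747 dB.
Combined: 10·log₁₀(10^(90.173/10)+10^(80.747/10)) = 90.64 dB SPL.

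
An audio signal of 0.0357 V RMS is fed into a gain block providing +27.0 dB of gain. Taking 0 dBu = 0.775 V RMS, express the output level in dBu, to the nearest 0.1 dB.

+0.3 dBu

Input level: 20·log₁₀(0.0357/0.775) = -26.73 dBu.
Output: -26.73 + 27.0 = +0.3 dBu.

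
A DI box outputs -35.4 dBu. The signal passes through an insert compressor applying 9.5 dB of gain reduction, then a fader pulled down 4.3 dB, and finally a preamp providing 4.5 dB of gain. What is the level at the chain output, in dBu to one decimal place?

-44.7 dBu

In dB, series stages simply add:
-35.4 − 9.5 − 4.3 + 4.5 = -44.7 dBu.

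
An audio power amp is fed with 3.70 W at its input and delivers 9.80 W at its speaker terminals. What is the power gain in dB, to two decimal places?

4.23 dB

For a power ratio, dB = 10·log₁₀(P₂/P₁).
10·log₁₀(9.80/3.70) = 10·log₁₀(2.649) = 4.23 dB.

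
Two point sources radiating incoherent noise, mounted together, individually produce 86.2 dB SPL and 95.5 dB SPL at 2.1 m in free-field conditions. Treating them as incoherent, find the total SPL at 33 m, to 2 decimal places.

72.06 dB SPL

Combined at 2.1 m: 10·log₁₀(10^(86.2/10)+10^(95.5/10)) = 95.982 dB SPL.
Then apply −20·log₁₀(33/2.1) = -23.926 dB → 72.06 dB SPL.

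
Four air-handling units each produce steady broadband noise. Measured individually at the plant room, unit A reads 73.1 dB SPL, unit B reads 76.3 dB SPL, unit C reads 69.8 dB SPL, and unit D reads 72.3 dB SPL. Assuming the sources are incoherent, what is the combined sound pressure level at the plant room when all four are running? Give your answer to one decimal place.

79.5 dB SPL

Uncorrelated sources add in intensity (power), not in dB.
L_total = 10·log₁₀(10^(73.1/10) + 10^(76.3/10) + 10^(69.8/10) + 10^(72.3/10)) = 10·log₁₀(89610000) = 79.5 dB SPL.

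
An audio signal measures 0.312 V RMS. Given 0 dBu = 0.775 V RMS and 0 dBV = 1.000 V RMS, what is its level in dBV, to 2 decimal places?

-10.12 dBV

dBV = 20·log₁₀(V / 1.000 V).
20·log₁₀(0.312/1.000) = -10.12 dBV.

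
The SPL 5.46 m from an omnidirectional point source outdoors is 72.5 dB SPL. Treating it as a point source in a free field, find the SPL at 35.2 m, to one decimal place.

56.3 dB SPL

Inverse-square spreading gives ΔL = −20·log₁₀(d₂/d₁).
ΔL = −20·log₁₀(35.2/5.46) = -16.19 dB, so L₂ = 72.5 + (-16.19) = 56.3 dB SPL.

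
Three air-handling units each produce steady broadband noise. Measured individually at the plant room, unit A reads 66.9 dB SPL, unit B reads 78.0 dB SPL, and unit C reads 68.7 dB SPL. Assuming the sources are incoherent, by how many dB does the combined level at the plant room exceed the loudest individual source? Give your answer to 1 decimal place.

Incoherent sources sum as intensities:
L_total = 10·log₁₀(10^(66.9/10) + 10^(78.0/10) + 10^(68.7/10)) = 78.77 dB SPL.
Excess over the loudest (78.0 dB): 78.77 − 78.0 = 0.8 dB.

0.8 dB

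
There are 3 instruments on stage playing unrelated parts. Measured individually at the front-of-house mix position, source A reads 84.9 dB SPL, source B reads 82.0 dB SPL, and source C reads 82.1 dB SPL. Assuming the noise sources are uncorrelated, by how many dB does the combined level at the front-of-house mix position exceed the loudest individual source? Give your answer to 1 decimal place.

Uncorrelated sources add in intensity (power), not in dB.
L_total = 10·log₁₀(10^(84.9/10) + 10^(82.0/10) + 10^(82.1/10)) = 87.99 dB SPL.
Excess over the loudest (84.9 dB): 87.99 − 84.9 = 3.1 dB.

3.1 dB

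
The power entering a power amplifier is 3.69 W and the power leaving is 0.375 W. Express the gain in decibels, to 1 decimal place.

-9.9 dB

Power ratio → dB uses the 10·log₁₀ form:
10·log₁₀(0.375/3.69) = 10·log₁₀(0.1016) = -9.9 dB.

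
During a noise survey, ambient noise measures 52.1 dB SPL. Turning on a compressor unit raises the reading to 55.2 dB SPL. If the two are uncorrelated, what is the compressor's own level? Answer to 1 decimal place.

Remove the background by subtracting linear intensities:
L_src = 10·log₁₀(10^(55.2/10) − 10^(52.1/10)) = 10·log₁₀(169000) = 52.3 dB SPL.

52.3 dB SPL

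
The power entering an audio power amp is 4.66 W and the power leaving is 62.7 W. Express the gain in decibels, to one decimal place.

11.3 dB

Power ratio → dB uses the 10·log₁₀ form:
10·log₁₀(62.7/4.66) = 10·log₁₀(13.45) = 11.3 dB.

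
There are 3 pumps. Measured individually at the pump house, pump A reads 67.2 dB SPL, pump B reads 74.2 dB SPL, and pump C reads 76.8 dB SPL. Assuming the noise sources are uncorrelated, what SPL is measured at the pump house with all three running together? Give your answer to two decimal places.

Add the sources as powers (linear), then convert back to dB:
L_total = 10·log₁₀(10^(67.2/10) + 10^(74.2/10) + 10^(76.8/10)) = 10·log₁₀(79410000) = 79.00 dB SPL.

79.00 dB SPL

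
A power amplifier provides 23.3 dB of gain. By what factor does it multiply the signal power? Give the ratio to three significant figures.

Power ratio = 10^(dB/10).
10^(23.3/10) = 10^(2.330) = 214.

214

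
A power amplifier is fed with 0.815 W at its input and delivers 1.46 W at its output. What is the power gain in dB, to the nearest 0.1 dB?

For a power ratio, dB = 10·log₁₀(P₂/P₁).
10·log₁₀(1.46/0.815) = 10·log₁₀(1.791) = 2.5 dB.

2.5 dB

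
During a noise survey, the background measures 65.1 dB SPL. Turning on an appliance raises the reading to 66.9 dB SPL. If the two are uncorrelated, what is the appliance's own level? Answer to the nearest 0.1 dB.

Subtract intensities: L_src = 10·log₁₀(10^(L_total/10) − 10^(L_bg/10)).
L_src = 10·log₁₀(10^(66.9/10) − 10^(65.1/10)) = 10·log₁₀(1662000) = 62.2 dB SPL.

62.2 dB SPL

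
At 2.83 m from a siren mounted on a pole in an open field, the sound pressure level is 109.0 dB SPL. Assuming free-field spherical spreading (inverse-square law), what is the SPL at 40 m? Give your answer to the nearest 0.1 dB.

Free-field point source: level drops by 20·log₁₀ of the distance ratio.
ΔL = −20·log₁₀(40/2.83) = -23.01 dB, so L₂ = 109.0 + (-23.01) = 86.0 dB SPL.

86.0 dB SPL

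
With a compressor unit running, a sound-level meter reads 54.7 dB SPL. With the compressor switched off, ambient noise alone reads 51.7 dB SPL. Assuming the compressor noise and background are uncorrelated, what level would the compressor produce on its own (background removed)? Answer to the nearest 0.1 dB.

51.7 dB SPL

Background correction is a power subtraction:
L_src = 10·log₁₀(10^(54.7/10) − 10^(51.7/10)) = 10·log₁₀(147200) = 51.7 dB SPL.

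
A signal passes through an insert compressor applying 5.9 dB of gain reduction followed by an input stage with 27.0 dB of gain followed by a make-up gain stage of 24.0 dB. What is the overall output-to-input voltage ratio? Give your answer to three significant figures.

Net gain = (−5.9) + 27.0 + 24.0 = 45.1 dB.
Voltage ratio = 10^(45.1/20) = 180.

180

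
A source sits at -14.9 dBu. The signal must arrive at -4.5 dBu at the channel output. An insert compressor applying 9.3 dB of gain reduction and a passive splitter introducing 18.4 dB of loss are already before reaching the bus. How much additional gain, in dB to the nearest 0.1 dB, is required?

38.1 dB

The required make-up gain is the shortfall in the dB sum.
G = -4.5 − (-14.9) + 9.3 + 18.4 = 38.1 dB.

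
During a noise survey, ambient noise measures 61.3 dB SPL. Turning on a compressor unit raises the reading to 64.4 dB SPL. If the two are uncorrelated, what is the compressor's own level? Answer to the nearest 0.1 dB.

61.5 dB SPL

Remove the background by subtracting linear intensities:
L_src = 10·log₁₀(10^(64.4/10) − 10^(61.3/10)) = 10·log₁₀(1405000) = 61.5 dB SPL.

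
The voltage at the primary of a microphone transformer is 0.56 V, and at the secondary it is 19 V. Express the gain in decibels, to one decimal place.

30.6 dB

Voltage ratio → dB uses the 20·log₁₀ form:
20·log₁₀(19/0.56) = 20·log₁₀(33.93) = 30.6 dB.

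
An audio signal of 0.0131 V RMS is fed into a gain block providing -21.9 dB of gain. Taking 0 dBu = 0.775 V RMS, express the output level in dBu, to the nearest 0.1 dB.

-57.3 dBu

Input level: 20·log₁₀(0.0131/0.775) = -35.44 dBu.
Output: -35.44 − 21.9 = -57.3 dBu.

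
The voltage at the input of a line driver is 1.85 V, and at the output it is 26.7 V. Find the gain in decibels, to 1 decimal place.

Voltage is an amplitude quantity, so gain = 20·log₁₀(V_out/V_in).
20·log₁₀(26.7/1.85) = 20·log₁₀(14.43) = 23.2 dB.

23.2 dB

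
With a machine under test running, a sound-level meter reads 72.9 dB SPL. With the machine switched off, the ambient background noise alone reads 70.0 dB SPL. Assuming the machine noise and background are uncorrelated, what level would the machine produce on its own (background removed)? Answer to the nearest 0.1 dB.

Background correction is a power subtraction:
L_src = 10·log₁₀(10^(72.9/10) − 10^(70.0/10)) = 10·log₁₀(9498000) = 69.8 dB SPL.

69.8 dB SPL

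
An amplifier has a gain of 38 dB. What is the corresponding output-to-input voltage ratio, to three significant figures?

79.4

Voltage ratio = 10^(dB/20).
10^(38/20) = 10^(1.900) = 79.4.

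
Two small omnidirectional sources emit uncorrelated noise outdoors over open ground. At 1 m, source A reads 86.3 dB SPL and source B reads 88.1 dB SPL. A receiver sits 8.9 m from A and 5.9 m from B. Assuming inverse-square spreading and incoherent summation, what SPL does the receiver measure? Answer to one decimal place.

73.8 dB SPL

At the listener: L_A = 86.3 − 20·log₁₀(8.9) = 67.31 dB; L_B = 88.1 − 20·log₁₀(5.9) = 72.68 dB.
Combined: 10·log₁₀(10^(67.31/10)+10^(72.68/10)) = 73.8 dB SPL.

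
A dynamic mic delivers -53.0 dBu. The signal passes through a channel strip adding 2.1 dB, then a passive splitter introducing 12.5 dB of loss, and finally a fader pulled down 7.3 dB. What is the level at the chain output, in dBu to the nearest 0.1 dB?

-70.7 dBu

Cascaded gains and losses add directly in dB.
-53.0 + 2.1 − 12.5 − 7.3 = -70.7 dBu.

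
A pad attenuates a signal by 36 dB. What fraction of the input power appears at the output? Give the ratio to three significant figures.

Power ratio = 10^(dB/10).
10^(-36/10) = 10^(-3.600) = 0.000251.

0.000251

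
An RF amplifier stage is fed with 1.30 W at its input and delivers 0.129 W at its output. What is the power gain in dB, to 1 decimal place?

For a power ratio, dB = 10·log₁₀(P₂/P₁).
10·log₁₀(0.129/1.30) = 10·log₁₀(0.09923) = -10.0 dB.

-10.0 dB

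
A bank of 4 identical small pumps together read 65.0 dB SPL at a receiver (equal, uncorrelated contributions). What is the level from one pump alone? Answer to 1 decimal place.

59.0 dB SPL

4 equal incoherent sources add 10·log₁₀(4) = 6.02 dB over one source.
L_one = 65.0 − 6.02 = 59.0 dB SPL.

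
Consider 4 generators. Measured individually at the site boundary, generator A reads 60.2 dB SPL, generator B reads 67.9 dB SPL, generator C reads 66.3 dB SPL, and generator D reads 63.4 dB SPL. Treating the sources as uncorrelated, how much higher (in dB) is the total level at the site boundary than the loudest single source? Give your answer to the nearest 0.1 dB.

3.5 dB

Add the sources as powers (linear), then convert back to dB:
L_total = 10·log₁₀(10^(60.2/10) + 10^(67.9/10) + 10^(66.3/10) + 10^(63.4/10)) = 71.36 dB SPL.
Excess over the loudest (67.9 dB): 71.36 − 67.9 = 3.5 dB.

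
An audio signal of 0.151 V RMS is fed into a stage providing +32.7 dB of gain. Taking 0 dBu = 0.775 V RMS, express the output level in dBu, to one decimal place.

Input level: 20·log₁₀(0.151/0.775) = -14.21 dBu.
Output: -14.21 + 32.7 = +18.5 dBu.

+18.5 dBu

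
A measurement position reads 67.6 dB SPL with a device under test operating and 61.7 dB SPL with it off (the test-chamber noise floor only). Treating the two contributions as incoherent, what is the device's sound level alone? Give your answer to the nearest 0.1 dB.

66.3 dB SPL

Remove the background by subtracting linear intensities:
L_src = 10·log₁₀(10^(67.6/10) − 10^(61.7/10)) = 10·log₁₀(4275000) = 66.3 dB SPL.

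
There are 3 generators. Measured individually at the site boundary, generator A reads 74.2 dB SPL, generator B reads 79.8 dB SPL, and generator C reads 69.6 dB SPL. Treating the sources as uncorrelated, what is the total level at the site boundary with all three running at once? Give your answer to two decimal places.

81.17 dB SPL

Add the sources as powers (linear), then convert back to dB:
L_total = 10·log₁₀(10^(74.2/10) + 10^(79.8/10) + 10^(69.6/10)) = 10·log₁₀(130900000) = 81.17 dB SPL.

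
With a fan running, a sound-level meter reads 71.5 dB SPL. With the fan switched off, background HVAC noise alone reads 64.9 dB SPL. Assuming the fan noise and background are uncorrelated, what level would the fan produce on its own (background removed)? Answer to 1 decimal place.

Subtract intensities: L_src = 10·log₁₀(10^(L_total/10) − 10^(L_bg/10)).
L_src = 10·log₁₀(10^(71.5/10) − 10^(64.9/10)) = 10·log₁₀(11040000) = 70.4 dB SPL.

70.4 dB SPL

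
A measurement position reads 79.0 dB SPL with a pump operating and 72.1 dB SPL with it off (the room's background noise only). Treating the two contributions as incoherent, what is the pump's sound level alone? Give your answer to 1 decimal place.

78.0 dB SPL

Background correction is a power subtraction:
L_src = 10·log₁₀(10^(79.0/10) − 10^(72.1/10)) = 10·log₁₀(63210000) = 78.0 dB SPL.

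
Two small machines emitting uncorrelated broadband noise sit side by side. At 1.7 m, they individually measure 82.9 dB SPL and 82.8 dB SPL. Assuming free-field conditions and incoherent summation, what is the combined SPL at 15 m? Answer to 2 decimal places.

66.95 dB SPL

Combined at 1.7 m: 10·log₁₀(10^(82.9/10)+10^(82.8/10)) = 85.861 dB SPL.
Then apply −20·log₁₀(15/1.7) = -18.913 dB → 66.95 dB SPL.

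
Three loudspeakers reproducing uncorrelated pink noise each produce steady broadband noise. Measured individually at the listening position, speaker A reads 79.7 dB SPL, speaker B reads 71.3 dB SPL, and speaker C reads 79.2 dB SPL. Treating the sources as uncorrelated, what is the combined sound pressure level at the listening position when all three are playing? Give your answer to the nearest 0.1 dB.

82.8 dB SPL

Incoherent sources sum as intensities:
L_total = 10·log₁₀(10^(79.7/10) + 10^(71.3/10) + 10^(79.2/10)) = 10·log₁₀(190000000) = 82.8 dB SPL.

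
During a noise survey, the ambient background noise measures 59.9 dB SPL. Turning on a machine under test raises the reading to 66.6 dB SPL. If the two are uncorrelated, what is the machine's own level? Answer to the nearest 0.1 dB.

Subtract intensities: L_src = 10·log₁₀(10^(L_total/10) − 10^(L_bg/10)).
L_src = 10·log₁₀(10^(66.6/10) − 10^(59.9/10)) = 10·log₁₀(3594000) = 65.6 dB SPL.

65.6 dB SPL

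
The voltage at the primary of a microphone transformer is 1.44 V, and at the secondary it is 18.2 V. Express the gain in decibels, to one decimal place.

22.0 dB

Voltage ratio → dB uses the 20·log₁₀ form:
20·log₁₀(18.2/1.44) = 20·log₁₀(12.64) = 22.0 dB.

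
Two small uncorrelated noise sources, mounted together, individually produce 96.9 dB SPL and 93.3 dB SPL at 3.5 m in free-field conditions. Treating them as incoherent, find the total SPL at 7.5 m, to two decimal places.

Combined at 3.5 m: 10·log₁₀(10^(96.9/10)+10^(93.3/10)) = 98.473 dB SPL.
Then apply −20·log₁₀(7.5/3.5) = -6.620 dB → 91.85 dB SPL.

91.85 dB SPL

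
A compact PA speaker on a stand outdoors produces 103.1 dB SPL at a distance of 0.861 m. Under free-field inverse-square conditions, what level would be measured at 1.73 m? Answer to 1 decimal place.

For a point source in a free field, ΔL = −20·log₁₀(d₂/d₁).
ΔL = −20·log₁₀(1.73/0.861) = -6.06 dB, so L₂ = 103.1 + (-6.06) = 97.0 dB SPL.

97.0 dB SPL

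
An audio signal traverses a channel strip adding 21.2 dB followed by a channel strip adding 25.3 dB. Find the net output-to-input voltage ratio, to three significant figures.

Net gain = 21.2 + 25.3 = 46.5 dB.
Voltage ratio = 10^(46.5/20) = 211.

211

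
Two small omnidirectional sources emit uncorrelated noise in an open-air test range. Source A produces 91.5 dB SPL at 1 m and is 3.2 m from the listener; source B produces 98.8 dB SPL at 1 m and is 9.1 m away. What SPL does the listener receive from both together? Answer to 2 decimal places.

At the listener: L_A = 91.5 − 20·log₁₀(3.2) = 81.397 dB; L_B = 98.8 − 20·log₁₀(9.1) = 79.619 dB.
Combined: 10·log₁₀(10^(81.397/10)+10^(79.619/10)) = 83.61 dB SPL.

83.61 dB SPL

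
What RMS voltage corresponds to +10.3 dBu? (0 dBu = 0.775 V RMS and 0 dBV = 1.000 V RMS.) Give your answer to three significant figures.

2.54 V

V = 0.775 V × 10^(+10.3/20).
= 0.775 × 3.273 = 2.54 V.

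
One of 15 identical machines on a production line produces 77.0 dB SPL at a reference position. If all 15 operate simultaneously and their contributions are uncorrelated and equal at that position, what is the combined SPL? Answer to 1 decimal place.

88.8 dB SPL

15 equal incoherent sources raise the level by 10·log₁₀(15) = 11.76 dB.
L_total = 77.0 + 11.76 = 88.8 dB SPL.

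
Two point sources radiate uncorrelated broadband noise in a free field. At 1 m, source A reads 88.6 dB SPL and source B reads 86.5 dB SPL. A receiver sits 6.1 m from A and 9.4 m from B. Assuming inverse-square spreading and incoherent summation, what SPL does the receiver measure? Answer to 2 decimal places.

At the listener: L_A = 88.6 − 20·log₁₀(6.1) = 72.893 dB; L_B = 86.5 − 20·log₁₀(9.4) = 67.037 dB.
Combined: 10·log₁₀(10^(72.893/10)+10^(67.037/10)) = 73.90 dB SPL.

73.90 dB SPL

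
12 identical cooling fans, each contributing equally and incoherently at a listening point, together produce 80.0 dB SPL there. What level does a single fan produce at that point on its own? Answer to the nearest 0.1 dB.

69.2 dB SPL

12 equal incoherent sources add 10·log₁₀(12) = 10.79 dB over one source.
L_one = 80.0 − 10.79 = 69.2 dB SPL.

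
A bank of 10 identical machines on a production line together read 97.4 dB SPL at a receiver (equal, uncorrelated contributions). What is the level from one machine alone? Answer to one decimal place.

87.4 dB SPL

10 equal incoherent sources add 10·log₁₀(10) = 10.00 dB over one source.
L_one = 97.4 − 10.00 = 87.4 dB SPL.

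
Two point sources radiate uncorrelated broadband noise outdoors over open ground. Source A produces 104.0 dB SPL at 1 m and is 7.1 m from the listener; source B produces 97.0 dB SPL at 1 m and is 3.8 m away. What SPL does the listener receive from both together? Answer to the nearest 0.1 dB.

89.3 dB SPL

At the listener: L_A = 104.0 − 20·log₁₀(7.1) = 86.97 dB; L_B = 97.0 − 20·log₁₀(3.8) = 85.40 dB.
Combined: 10·log₁₀(10^(86.97/10)+10^(85.40/10)) = 89.3 dB SPL.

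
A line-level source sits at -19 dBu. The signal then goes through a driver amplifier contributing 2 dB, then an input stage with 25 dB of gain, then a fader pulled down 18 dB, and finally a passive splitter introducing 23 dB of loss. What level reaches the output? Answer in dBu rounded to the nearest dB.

-33 dBu

Gain stages sum in dB:
-19 + 2 + 25 − 18 − 23 = -33 dBu.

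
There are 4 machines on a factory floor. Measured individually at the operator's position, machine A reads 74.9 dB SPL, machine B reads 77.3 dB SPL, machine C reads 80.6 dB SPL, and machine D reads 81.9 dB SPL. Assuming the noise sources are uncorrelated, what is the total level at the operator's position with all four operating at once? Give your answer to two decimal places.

Uncorrelated sources add in intensity (power), not in dB.
L_total = 10·log₁₀(10^(74.9/10) + 10^(77.3/10) + 10^(80.6/10) + 10^(81.9/10)) = 10·log₁₀(354300000) = 85.49 dB SPL.

85.49 dB SPL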